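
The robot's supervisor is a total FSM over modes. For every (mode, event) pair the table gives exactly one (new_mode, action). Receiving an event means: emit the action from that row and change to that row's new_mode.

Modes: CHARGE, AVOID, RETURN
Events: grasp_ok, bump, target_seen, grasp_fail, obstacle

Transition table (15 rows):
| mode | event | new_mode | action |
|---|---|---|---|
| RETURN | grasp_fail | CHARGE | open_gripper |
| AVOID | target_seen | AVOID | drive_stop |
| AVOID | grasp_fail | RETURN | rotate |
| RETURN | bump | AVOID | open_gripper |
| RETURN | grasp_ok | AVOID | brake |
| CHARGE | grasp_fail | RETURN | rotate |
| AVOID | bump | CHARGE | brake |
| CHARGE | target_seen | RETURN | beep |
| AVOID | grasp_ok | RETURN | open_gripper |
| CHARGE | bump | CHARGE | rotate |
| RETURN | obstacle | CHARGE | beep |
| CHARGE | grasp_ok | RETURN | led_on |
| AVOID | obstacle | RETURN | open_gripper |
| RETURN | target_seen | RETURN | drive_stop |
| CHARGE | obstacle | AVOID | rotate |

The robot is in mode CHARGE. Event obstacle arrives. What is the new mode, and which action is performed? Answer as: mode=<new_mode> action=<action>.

mode=AVOID action=rotate

current mode = CHARGE; filter table to that mode:
  (CHARGE, grasp_fail) → (RETURN, rotate)
  (CHARGE, target_seen) → (RETURN, beep)
  (CHARGE, bump) → (CHARGE, rotate)
  (CHARGE, grasp_ok) → (RETURN, led_on)
  (CHARGE, obstacle) → (AVOID, rotate)  ← event matches
event = obstacle selects (AVOID, rotate)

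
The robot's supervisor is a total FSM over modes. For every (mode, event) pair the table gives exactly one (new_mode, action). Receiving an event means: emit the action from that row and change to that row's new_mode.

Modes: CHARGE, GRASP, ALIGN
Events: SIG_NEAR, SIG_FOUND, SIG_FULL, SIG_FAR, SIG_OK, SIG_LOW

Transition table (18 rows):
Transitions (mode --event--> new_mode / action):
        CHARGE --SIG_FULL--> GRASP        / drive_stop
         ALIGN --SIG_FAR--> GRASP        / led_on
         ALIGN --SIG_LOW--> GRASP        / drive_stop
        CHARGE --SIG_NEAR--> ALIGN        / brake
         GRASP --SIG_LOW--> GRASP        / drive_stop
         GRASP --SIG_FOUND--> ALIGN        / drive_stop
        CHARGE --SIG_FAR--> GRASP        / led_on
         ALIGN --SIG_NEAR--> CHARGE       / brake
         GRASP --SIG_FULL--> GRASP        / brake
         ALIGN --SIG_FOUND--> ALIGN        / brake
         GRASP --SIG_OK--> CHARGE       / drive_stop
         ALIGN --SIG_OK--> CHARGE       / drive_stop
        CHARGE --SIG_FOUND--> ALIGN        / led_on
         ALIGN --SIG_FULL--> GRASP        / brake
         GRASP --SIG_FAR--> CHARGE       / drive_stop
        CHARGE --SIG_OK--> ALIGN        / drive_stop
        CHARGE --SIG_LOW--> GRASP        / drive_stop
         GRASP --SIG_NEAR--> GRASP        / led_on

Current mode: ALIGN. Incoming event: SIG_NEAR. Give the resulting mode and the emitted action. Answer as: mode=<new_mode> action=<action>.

current mode = ALIGN; filter table to that mode:
  (ALIGN, SIG_FAR) → (GRASP, led_on)
  (ALIGN, SIG_LOW) → (GRASP, drive_stop)
  (ALIGN, SIG_NEAR) → (CHARGE, brake)  ← event matches
  (ALIGN, SIG_FOUND) → (ALIGN, brake)
  (ALIGN, SIG_OK) → (CHARGE, drive_stop)
  (ALIGN, SIG_FULL) → (GRASP, brake)
event = SIG_NEAR selects (CHARGE, brake)

mode=CHARGE action=brake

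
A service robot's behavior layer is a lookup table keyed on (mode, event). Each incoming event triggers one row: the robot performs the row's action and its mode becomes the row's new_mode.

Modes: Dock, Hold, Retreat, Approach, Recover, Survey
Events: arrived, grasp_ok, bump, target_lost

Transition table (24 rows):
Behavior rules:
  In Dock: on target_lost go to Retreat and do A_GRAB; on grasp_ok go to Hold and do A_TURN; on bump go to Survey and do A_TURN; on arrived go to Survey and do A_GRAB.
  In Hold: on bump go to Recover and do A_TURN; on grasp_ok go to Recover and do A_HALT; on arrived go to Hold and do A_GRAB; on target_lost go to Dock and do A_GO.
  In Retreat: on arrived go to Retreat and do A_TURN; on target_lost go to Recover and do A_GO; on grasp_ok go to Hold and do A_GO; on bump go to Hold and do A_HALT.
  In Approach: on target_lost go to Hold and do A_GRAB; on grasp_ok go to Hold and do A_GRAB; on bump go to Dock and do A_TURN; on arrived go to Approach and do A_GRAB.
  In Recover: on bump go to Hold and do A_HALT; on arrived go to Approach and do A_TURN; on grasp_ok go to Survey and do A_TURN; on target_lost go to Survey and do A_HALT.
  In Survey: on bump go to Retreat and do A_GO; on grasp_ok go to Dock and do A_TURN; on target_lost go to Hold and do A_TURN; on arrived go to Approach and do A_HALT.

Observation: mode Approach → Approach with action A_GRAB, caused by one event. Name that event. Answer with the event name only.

arrived

try arrived: (Approach, arrived) → (Approach, A_GRAB)  ← matches
try grasp_ok: (Approach, grasp_ok) → (Hold, A_GRAB)
try bump: (Approach, bump) → (Dock, A_TURN)
try target_lost: (Approach, target_lost) → (Hold, A_GRAB)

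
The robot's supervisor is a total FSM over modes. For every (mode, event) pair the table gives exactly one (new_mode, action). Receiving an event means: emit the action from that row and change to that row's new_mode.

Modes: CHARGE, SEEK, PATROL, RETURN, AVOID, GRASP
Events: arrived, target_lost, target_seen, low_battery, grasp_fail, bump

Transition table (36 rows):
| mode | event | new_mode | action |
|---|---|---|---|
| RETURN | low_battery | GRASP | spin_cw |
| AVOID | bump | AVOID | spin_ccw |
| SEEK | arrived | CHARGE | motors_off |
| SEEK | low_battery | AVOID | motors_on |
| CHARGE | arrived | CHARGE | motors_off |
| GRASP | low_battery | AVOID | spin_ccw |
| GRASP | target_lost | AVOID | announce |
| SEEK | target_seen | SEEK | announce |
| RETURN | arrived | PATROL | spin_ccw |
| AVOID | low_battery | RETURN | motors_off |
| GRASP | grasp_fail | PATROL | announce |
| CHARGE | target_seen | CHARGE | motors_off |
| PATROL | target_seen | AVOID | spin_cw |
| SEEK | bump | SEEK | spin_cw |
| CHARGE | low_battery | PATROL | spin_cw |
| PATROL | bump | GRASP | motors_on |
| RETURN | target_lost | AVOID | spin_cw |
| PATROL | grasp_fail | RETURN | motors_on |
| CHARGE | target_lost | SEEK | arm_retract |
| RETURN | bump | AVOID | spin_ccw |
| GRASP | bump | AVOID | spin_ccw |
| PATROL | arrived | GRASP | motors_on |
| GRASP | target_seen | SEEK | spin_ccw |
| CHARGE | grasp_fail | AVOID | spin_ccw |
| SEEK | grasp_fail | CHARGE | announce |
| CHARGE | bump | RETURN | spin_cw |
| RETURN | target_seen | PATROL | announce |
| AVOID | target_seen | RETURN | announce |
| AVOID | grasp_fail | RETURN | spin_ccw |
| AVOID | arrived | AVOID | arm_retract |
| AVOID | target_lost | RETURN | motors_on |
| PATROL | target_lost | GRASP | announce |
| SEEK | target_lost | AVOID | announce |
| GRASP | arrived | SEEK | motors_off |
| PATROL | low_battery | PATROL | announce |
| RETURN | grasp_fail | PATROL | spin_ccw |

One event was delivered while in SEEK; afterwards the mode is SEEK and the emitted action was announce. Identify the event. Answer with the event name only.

try arrived: (SEEK, arrived) → (CHARGE, motors_off)
try target_lost: (SEEK, target_lost) → (AVOID, announce)
try target_seen: (SEEK, target_seen) → (SEEK, announce)  ← matches
try low_battery: (SEEK, low_battery) → (AVOID, motors_on)
try grasp_fail: (SEEK, grasp_fail) → (CHARGE, announce)
try bump: (SEEK, bump) → (SEEK, spin_cw)

target_seen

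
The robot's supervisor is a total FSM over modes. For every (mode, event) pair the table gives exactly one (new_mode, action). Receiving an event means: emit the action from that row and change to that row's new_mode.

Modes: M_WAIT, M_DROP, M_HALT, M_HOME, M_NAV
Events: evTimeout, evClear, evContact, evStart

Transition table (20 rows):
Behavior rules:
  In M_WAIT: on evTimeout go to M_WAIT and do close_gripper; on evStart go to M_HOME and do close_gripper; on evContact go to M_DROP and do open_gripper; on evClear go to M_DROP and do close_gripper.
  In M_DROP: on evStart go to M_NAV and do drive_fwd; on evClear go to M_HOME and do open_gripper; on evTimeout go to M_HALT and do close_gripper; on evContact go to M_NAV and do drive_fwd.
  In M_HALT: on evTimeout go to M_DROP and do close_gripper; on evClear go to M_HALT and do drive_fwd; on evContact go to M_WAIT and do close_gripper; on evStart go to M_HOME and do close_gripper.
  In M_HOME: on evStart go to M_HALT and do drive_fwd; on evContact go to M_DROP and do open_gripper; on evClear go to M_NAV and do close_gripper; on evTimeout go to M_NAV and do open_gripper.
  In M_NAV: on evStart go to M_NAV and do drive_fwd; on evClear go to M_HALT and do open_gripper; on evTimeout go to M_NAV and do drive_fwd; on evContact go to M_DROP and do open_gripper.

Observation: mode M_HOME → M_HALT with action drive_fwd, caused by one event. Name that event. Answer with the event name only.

try evTimeout: (M_HOME, evTimeout) → (M_NAV, open_gripper)
try evClear: (M_HOME, evClear) → (M_NAV, close_gripper)
try evContact: (M_HOME, evContact) → (M_DROP, open_gripper)
try evStart: (M_HOME, evStart) → (M_HALT, drive_fwd)  ← matches

evStart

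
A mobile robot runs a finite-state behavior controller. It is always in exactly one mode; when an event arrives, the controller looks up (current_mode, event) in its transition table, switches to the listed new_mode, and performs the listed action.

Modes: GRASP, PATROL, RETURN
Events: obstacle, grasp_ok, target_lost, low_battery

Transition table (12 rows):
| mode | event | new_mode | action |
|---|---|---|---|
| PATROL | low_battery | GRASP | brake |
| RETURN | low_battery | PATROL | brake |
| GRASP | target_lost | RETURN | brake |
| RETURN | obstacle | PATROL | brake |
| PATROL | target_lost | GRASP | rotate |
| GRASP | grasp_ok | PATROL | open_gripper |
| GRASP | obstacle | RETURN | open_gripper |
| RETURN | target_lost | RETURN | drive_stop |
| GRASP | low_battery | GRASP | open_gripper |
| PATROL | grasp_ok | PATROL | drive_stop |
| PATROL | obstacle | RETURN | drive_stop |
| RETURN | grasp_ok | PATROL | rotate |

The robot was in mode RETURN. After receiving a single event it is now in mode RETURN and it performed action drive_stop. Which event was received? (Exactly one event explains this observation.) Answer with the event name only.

target_lost

try obstacle: (RETURN, obstacle) → (PATROL, brake)
try grasp_ok: (RETURN, grasp_ok) → (PATROL, rotate)
try target_lost: (RETURN, target_lost) → (RETURN, drive_stop)  ← matches
try low_battery: (RETURN, low_battery) → (PATROL, brake)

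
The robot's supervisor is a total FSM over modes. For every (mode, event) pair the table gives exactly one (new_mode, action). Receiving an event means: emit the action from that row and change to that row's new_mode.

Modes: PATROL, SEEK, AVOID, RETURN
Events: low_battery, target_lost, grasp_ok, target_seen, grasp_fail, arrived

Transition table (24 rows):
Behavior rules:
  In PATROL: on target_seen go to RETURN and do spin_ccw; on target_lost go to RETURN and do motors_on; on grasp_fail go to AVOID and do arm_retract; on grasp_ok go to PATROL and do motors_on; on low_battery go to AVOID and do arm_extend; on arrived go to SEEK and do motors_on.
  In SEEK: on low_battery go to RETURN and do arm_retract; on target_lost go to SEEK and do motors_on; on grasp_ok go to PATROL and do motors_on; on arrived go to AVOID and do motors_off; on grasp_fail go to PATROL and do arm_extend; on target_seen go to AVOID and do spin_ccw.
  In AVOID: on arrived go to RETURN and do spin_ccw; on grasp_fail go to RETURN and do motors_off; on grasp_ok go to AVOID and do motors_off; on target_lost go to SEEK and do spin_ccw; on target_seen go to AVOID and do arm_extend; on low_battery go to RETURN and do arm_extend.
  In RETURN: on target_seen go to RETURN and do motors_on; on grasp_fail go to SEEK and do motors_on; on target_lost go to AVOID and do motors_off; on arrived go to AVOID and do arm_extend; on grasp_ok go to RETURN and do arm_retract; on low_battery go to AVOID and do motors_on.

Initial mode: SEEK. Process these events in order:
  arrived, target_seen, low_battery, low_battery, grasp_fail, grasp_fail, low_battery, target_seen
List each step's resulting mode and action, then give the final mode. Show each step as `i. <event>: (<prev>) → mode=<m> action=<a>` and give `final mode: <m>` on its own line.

final mode: RETURN

1. arrived: (SEEK) → mode=AVOID action=motors_off
2. target_seen: (AVOID) → mode=AVOID action=arm_extend
3. low_battery: (AVOID) → mode=RETURN action=arm_extend
4. low_battery: (RETURN) → mode=AVOID action=motors_on
5. grasp_fail: (AVOID) → mode=RETURN action=motors_off
6. grasp_fail: (RETURN) → mode=SEEK action=motors_on
7. low_battery: (SEEK) → mode=RETURN action=arm_retract
8. target_seen: (RETURN) → mode=RETURN action=motors_on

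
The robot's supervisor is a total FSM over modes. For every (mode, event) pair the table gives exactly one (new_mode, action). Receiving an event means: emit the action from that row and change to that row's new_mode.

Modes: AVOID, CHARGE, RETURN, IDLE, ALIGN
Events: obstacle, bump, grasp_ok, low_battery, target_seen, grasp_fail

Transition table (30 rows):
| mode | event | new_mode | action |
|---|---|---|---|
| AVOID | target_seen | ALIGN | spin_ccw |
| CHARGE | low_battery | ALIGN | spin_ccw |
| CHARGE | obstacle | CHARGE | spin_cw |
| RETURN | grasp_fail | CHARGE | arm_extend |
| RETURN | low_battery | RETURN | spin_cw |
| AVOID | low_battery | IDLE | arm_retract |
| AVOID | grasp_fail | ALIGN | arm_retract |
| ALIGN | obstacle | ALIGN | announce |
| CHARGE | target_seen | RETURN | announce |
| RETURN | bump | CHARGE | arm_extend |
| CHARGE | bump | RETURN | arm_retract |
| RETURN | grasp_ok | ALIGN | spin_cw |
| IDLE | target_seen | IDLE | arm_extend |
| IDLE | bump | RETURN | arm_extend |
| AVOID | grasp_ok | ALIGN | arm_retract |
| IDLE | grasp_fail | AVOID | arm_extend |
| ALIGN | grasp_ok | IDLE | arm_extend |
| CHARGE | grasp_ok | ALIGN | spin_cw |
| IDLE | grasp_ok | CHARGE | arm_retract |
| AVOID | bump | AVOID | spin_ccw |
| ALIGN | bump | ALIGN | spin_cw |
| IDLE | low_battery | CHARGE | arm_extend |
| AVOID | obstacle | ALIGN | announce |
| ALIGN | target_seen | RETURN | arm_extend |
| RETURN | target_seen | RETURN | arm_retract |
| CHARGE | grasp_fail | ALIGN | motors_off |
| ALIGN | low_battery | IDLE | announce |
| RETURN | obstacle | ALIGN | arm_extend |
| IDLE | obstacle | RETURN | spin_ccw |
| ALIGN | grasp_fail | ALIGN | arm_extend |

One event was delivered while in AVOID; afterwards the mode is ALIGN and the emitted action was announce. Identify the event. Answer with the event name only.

try obstacle: (AVOID, obstacle) → (ALIGN, announce)  ← matches
try bump: (AVOID, bump) → (AVOID, spin_ccw)
try grasp_ok: (AVOID, grasp_ok) → (ALIGN, arm_retract)
try low_battery: (AVOID, low_battery) → (IDLE, arm_retract)
try target_seen: (AVOID, target_seen) → (ALIGN, spin_ccw)
try grasp_fail: (AVOID, grasp_fail) → (ALIGN, arm_retract)

obstacle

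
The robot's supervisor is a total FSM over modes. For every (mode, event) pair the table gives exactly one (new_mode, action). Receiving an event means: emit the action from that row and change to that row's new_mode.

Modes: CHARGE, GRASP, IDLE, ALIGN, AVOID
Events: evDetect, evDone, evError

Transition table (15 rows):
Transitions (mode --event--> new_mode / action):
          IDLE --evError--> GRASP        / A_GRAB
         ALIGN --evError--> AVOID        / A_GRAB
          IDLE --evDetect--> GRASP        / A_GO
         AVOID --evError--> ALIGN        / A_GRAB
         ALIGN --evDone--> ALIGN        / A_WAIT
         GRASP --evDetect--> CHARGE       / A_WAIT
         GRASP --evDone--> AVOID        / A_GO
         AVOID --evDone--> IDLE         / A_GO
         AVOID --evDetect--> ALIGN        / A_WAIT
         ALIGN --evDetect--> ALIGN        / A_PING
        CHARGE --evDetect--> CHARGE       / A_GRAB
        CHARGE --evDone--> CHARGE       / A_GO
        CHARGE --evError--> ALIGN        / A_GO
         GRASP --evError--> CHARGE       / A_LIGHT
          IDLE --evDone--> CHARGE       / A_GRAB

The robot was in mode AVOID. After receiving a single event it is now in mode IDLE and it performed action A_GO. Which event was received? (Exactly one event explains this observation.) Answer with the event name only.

try evDetect: (AVOID, evDetect) → (ALIGN, A_WAIT)
try evDone: (AVOID, evDone) → (IDLE, A_GO)  ← matches
try evError: (AVOID, evError) → (ALIGN, A_GRAB)

evDone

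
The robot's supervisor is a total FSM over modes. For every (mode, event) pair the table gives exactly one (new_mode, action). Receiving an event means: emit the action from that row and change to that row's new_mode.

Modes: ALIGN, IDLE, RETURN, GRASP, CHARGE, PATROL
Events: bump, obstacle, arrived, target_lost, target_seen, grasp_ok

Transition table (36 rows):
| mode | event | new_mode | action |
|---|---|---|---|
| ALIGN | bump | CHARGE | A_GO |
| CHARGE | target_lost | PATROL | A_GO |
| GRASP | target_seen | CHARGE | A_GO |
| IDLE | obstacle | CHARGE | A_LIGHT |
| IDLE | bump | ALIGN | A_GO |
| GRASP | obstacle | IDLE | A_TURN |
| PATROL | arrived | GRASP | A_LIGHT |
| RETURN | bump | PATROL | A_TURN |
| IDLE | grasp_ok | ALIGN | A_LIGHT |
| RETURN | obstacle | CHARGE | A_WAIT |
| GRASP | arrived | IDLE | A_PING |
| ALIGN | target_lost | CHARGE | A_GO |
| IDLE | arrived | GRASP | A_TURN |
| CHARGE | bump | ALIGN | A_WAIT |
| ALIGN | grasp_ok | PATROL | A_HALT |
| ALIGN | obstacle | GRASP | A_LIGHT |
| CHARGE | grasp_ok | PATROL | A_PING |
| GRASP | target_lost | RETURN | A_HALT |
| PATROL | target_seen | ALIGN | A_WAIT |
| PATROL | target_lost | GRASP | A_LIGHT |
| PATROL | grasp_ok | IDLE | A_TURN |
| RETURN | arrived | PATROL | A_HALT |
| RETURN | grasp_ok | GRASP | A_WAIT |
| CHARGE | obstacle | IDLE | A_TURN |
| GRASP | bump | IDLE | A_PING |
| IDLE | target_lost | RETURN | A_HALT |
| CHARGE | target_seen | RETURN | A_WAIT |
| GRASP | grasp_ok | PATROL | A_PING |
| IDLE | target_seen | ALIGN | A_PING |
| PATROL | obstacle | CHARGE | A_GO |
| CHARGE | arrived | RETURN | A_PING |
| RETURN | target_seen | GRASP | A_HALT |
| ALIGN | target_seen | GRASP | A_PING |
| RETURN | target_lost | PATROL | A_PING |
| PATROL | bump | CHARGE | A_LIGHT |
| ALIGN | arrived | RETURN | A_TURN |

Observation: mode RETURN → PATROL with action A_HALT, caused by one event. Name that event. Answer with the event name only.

arrived

try bump: (RETURN, bump) → (PATROL, A_TURN)
try obstacle: (RETURN, obstacle) → (CHARGE, A_WAIT)
try arrived: (RETURN, arrived) → (PATROL, A_HALT)  ← matches
try target_lost: (RETURN, target_lost) → (PATROL, A_PING)
try target_seen: (RETURN, target_seen) → (GRASP, A_HALT)
try grasp_ok: (RETURN, grasp_ok) → (GRASP, A_WAIT)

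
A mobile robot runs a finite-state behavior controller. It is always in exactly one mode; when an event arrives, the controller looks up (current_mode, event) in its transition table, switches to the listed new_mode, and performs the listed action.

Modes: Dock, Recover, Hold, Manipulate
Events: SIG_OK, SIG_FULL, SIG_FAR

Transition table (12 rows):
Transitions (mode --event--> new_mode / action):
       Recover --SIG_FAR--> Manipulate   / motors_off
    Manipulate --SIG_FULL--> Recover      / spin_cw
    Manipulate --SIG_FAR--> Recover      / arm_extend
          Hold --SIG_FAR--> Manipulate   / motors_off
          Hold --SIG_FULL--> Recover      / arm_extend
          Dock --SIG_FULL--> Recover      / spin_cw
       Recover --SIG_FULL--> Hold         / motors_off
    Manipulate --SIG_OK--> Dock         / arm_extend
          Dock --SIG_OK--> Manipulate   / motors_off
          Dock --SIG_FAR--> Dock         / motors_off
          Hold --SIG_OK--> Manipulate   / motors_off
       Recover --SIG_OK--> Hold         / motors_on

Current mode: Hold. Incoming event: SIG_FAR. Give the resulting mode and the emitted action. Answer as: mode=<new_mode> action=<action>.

mode=Manipulate action=motors_off

current mode = Hold; filter table to that mode:
  (Hold, SIG_FAR) → (Manipulate, motors_off)  ← event matches
  (Hold, SIG_FULL) → (Recover, arm_extend)
  (Hold, SIG_OK) → (Manipulate, motors_off)
event = SIG_FAR selects (Manipulate, motors_off)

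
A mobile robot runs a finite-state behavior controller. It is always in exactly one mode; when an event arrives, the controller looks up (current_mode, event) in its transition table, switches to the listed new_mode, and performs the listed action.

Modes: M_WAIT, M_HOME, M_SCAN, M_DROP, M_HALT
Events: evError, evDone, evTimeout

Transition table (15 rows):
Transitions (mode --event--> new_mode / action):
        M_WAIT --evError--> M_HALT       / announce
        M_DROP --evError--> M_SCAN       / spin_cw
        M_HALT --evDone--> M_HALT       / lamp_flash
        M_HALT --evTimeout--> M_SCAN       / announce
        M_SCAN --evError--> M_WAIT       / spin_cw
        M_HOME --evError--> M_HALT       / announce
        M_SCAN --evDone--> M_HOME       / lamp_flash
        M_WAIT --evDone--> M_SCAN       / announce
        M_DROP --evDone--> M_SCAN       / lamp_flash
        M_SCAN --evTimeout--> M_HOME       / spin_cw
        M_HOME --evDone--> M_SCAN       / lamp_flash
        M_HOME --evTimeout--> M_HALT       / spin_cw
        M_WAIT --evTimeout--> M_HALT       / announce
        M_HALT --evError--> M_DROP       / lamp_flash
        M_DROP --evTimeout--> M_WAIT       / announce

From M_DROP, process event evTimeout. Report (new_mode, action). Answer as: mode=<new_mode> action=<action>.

mode=M_WAIT action=announce

current mode = M_DROP; filter table to that mode:
  (M_DROP, evError) → (M_SCAN, spin_cw)
  (M_DROP, evDone) → (M_SCAN, lamp_flash)
  (M_DROP, evTimeout) → (M_WAIT, announce)  ← event matches
event = evTimeout selects (M_WAIT, announce)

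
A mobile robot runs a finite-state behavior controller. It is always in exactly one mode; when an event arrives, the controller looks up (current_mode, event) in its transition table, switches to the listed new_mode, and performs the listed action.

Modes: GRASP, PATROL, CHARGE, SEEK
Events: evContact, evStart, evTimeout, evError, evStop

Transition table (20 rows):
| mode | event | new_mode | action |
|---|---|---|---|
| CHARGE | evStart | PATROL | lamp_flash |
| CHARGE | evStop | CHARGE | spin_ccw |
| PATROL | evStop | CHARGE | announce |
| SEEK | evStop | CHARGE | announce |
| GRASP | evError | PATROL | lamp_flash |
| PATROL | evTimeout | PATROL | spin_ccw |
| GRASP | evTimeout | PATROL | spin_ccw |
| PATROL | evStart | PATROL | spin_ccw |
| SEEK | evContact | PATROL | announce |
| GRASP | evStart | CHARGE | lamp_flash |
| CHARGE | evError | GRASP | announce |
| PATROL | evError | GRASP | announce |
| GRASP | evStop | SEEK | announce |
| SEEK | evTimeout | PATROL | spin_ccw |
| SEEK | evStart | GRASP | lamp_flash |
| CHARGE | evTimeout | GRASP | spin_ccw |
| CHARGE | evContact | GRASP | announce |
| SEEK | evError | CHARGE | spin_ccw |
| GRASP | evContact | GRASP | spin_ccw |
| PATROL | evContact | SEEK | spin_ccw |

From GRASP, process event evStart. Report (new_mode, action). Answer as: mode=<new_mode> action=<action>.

current mode = GRASP; filter table to that mode:
  (GRASP, evError) → (PATROL, lamp_flash)
  (GRASP, evTimeout) → (PATROL, spin_ccw)
  (GRASP, evStart) → (CHARGE, lamp_flash)  ← event matches
  (GRASP, evStop) → (SEEK, announce)
  (GRASP, evContact) → (GRASP, spin_ccw)
event = evStart selects (CHARGE, lamp_flash)

mode=CHARGE action=lamp_flash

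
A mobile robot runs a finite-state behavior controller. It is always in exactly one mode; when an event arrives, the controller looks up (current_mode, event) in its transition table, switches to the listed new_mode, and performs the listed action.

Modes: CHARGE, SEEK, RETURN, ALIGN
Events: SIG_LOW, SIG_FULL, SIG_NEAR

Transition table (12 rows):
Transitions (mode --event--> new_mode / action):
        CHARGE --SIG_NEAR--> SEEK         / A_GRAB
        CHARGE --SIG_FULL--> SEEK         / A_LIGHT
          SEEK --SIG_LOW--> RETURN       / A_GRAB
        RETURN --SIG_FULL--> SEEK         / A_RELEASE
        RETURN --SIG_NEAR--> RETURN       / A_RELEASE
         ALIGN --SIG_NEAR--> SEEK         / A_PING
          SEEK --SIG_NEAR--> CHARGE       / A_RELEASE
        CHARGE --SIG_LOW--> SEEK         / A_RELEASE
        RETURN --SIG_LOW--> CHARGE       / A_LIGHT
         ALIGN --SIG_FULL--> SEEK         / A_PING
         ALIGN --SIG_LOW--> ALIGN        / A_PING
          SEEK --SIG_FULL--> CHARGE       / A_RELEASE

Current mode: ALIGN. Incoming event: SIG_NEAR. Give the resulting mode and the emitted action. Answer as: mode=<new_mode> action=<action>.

mode=SEEK action=A_PING

current mode = ALIGN; filter table to that mode:
  (ALIGN, SIG_NEAR) → (SEEK, A_PING)  ← event matches
  (ALIGN, SIG_FULL) → (SEEK, A_PING)
  (ALIGN, SIG_LOW) → (ALIGN, A_PING)
event = SIG_NEAR selects (SEEK, A_PING)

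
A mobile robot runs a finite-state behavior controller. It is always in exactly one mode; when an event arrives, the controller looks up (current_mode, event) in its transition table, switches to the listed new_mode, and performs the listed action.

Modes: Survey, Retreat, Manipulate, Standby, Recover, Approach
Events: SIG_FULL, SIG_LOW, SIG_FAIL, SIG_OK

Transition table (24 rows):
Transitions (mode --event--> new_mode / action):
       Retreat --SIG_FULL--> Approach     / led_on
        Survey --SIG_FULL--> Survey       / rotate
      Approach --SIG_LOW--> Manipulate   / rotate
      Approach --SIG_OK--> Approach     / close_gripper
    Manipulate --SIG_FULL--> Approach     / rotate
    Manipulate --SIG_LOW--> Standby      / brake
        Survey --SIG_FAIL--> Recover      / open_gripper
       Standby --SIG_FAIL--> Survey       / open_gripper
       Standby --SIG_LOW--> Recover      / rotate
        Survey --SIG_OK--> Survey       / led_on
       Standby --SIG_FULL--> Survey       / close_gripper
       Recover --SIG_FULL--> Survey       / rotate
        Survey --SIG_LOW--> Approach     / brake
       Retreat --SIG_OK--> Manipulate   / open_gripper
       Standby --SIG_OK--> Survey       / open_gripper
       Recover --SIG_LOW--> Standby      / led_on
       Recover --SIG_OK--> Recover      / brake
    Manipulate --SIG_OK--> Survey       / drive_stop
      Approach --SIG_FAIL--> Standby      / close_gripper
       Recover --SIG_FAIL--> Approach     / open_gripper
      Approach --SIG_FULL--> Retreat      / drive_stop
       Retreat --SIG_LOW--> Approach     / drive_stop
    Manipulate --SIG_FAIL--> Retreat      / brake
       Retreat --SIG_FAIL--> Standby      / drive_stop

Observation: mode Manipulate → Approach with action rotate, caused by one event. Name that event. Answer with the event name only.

SIG_FULL

try SIG_FULL: (Manipulate, SIG_FULL) → (Approach, rotate)  ← matches
try SIG_LOW: (Manipulate, SIG_LOW) → (Standby, brake)
try SIG_FAIL: (Manipulate, SIG_FAIL) → (Retreat, brake)
try SIG_OK: (Manipulate, SIG_OK) → (Survey, drive_stop)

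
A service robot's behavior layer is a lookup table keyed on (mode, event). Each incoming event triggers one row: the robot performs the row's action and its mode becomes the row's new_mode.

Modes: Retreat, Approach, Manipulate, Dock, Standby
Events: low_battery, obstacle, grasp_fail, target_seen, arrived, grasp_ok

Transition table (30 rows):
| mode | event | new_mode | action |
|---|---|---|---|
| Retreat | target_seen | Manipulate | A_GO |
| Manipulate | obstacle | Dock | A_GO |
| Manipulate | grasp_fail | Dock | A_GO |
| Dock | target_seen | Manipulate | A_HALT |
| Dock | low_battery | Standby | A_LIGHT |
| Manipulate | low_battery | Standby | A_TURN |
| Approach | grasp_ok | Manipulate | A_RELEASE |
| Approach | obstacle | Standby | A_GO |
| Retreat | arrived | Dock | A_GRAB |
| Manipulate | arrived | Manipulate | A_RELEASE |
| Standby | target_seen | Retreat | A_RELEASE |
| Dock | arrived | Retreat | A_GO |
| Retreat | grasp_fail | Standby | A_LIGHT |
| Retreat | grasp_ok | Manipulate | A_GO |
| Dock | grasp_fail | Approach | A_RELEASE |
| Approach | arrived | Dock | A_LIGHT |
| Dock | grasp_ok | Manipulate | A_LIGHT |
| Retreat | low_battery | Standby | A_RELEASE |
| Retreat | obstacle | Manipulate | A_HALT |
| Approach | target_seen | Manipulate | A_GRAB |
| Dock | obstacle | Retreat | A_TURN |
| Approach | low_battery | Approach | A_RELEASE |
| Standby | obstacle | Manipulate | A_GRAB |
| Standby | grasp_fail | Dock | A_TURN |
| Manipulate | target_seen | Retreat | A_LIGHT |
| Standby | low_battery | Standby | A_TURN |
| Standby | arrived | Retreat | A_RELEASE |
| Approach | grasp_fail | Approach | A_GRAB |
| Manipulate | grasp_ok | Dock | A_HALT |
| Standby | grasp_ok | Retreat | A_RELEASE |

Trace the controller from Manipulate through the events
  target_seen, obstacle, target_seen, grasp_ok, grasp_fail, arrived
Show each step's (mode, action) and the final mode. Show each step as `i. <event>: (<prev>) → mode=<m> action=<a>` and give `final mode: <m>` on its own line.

final mode: Retreat

1. target_seen: (Manipulate) → mode=Retreat action=A_LIGHT
2. obstacle: (Retreat) → mode=Manipulate action=A_HALT
3. target_seen: (Manipulate) → mode=Retreat action=A_LIGHT
4. grasp_ok: (Retreat) → mode=Manipulate action=A_GO
5. grasp_fail: (Manipulate) → mode=Dock action=A_GO
6. arrived: (Dock) → mode=Retreat action=A_GO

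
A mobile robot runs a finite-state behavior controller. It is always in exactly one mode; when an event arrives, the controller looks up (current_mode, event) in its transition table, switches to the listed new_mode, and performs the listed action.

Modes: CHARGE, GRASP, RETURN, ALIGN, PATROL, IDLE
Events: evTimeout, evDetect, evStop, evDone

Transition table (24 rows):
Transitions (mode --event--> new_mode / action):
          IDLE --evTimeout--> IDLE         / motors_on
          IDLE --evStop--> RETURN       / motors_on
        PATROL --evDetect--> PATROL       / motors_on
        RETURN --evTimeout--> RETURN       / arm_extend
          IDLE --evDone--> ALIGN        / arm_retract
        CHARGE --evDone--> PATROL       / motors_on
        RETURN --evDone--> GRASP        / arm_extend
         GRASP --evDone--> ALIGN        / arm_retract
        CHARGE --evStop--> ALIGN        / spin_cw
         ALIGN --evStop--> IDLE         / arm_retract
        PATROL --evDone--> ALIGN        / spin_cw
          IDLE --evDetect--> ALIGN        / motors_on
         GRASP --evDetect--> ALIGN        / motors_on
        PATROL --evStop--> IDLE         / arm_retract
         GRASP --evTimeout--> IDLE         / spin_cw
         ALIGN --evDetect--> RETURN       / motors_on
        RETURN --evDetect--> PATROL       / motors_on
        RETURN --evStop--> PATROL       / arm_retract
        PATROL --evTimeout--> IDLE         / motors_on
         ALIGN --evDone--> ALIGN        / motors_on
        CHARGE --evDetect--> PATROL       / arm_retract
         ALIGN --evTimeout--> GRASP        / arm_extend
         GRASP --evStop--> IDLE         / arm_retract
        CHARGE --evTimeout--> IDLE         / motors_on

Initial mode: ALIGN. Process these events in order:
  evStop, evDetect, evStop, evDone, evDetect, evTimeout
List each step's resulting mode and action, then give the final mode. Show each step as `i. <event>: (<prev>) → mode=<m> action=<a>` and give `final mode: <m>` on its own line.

1. evStop: (ALIGN) → mode=IDLE action=arm_retract
2. evDetect: (IDLE) → mode=ALIGN action=motors_on
3. evStop: (ALIGN) → mode=IDLE action=arm_retract
4. evDone: (IDLE) → mode=ALIGN action=arm_retract
5. evDetect: (ALIGN) → mode=RETURN action=motors_on
6. evTimeout: (RETURN) → mode=RETURN action=arm_extend

final mode: RETURN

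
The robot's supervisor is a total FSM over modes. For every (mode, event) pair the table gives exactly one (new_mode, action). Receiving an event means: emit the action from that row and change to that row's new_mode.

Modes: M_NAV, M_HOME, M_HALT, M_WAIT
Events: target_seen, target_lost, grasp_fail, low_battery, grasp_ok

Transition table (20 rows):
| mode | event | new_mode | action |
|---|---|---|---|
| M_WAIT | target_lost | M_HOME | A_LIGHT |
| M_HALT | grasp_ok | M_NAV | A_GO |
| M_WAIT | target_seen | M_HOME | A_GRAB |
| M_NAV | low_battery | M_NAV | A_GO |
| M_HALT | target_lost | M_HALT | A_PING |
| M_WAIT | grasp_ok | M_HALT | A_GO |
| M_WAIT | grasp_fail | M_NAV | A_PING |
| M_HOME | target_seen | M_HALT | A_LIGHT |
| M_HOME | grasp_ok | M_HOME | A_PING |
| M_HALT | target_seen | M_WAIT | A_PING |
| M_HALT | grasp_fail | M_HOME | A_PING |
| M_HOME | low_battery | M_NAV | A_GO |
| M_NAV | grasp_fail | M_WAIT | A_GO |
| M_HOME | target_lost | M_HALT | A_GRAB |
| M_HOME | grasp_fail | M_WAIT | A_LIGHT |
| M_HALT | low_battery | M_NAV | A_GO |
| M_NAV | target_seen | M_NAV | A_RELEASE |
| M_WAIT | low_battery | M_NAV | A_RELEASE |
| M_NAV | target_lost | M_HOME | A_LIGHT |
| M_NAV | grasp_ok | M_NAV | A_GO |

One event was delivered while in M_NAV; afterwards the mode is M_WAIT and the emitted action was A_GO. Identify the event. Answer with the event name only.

grasp_fail

try target_seen: (M_NAV, target_seen) → (M_NAV, A_RELEASE)
try target_lost: (M_NAV, target_lost) → (M_HOME, A_LIGHT)
try grasp_fail: (M_NAV, grasp_fail) → (M_WAIT, A_GO)  ← matches
try low_battery: (M_NAV, low_battery) → (M_NAV, A_GO)
try grasp_ok: (M_NAV, grasp_ok) → (M_NAV, A_GO)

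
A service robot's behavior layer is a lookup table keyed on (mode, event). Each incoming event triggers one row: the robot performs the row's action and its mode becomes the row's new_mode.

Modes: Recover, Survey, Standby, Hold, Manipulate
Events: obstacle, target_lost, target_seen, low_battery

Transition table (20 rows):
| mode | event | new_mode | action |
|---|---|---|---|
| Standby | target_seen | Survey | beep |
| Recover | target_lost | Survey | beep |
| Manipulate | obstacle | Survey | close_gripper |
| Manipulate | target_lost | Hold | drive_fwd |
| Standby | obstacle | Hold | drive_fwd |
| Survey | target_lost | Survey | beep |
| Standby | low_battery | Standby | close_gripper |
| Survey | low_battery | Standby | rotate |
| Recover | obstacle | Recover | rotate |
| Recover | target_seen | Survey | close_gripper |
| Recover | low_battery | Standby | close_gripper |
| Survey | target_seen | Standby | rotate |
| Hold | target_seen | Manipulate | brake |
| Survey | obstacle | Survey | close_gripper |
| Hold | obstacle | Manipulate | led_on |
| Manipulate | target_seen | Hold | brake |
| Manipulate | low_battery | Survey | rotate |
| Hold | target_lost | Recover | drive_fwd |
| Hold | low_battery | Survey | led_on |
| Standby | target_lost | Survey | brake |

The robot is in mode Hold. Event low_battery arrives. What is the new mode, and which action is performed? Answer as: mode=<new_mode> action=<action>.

current mode = Hold; filter table to that mode:
  (Hold, target_seen) → (Manipulate, brake)
  (Hold, obstacle) → (Manipulate, led_on)
  (Hold, target_lost) → (Recover, drive_fwd)
  (Hold, low_battery) → (Survey, led_on)  ← event matches
event = low_battery selects (Survey, led_on)

mode=Survey action=led_on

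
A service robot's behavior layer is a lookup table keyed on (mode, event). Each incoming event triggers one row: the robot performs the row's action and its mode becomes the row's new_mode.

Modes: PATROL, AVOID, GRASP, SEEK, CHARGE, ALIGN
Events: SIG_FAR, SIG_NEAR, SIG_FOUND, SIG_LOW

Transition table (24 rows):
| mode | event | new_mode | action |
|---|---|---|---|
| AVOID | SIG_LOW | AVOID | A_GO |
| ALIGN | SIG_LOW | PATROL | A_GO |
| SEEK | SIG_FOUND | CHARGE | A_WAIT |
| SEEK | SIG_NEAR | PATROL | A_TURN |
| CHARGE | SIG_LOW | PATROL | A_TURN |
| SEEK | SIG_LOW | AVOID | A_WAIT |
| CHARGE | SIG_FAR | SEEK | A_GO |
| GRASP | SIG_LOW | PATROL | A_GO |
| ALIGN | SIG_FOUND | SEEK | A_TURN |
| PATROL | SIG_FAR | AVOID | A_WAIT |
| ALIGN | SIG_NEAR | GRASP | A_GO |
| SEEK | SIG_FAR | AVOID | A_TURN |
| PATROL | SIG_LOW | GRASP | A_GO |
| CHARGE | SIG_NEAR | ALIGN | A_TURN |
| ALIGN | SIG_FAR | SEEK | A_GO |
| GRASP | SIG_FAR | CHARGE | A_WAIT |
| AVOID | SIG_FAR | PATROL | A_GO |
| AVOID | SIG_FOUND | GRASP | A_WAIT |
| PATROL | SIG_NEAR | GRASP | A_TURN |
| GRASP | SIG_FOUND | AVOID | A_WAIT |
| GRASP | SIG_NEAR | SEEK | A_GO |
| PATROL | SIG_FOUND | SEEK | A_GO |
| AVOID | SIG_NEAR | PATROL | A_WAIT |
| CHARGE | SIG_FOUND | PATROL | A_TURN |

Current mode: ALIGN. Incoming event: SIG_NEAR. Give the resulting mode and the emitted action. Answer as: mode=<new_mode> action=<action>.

current mode = ALIGN; filter table to that mode:
  (ALIGN, SIG_LOW) → (PATROL, A_GO)
  (ALIGN, SIG_FOUND) → (SEEK, A_TURN)
  (ALIGN, SIG_NEAR) → (GRASP, A_GO)  ← event matches
  (ALIGN, SIG_FAR) → (SEEK, A_GO)
event = SIG_NEAR selects (GRASP, A_GO)

mode=GRASP action=A_GO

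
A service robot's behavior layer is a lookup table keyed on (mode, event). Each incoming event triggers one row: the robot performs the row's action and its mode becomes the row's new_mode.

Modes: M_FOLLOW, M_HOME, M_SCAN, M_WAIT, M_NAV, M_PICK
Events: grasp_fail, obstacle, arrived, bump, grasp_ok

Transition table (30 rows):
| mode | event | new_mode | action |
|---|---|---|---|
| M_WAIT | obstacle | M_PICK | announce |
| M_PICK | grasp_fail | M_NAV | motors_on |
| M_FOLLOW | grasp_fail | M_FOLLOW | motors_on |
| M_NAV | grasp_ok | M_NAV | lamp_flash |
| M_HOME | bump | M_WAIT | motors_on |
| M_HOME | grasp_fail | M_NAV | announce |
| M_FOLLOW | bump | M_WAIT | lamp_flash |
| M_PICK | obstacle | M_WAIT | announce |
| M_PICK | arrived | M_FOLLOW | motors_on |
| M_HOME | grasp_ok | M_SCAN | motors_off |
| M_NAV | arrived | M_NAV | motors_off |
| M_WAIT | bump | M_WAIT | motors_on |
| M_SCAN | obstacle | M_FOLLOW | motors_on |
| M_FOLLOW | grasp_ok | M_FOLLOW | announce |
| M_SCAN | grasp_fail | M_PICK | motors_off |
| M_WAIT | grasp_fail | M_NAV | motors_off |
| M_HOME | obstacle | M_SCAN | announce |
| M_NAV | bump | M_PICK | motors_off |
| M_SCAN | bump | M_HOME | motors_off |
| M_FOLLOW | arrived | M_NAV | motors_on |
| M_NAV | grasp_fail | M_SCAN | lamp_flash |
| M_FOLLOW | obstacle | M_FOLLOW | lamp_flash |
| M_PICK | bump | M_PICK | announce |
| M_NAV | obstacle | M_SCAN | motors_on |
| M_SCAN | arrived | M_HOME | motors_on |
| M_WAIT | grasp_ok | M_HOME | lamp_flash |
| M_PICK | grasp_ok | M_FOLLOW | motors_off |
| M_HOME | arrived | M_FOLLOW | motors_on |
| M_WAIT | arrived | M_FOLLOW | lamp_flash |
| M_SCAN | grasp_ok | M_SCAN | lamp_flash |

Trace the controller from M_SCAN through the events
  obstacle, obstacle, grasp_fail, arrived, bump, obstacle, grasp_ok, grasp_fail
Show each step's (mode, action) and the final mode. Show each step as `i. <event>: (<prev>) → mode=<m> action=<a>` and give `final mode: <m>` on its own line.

1. obstacle: (M_SCAN) → mode=M_FOLLOW action=motors_on
2. obstacle: (M_FOLLOW) → mode=M_FOLLOW action=lamp_flash
3. grasp_fail: (M_FOLLOW) → mode=M_FOLLOW action=motors_on
4. arrived: (M_FOLLOW) → mode=M_NAV action=motors_on
5. bump: (M_NAV) → mode=M_PICK action=motors_off
6. obstacle: (M_PICK) → mode=M_WAIT action=announce
7. grasp_ok: (M_WAIT) → mode=M_HOME action=lamp_flash
8. grasp_fail: (M_HOME) → mode=M_NAV action=announce

final mode: M_NAV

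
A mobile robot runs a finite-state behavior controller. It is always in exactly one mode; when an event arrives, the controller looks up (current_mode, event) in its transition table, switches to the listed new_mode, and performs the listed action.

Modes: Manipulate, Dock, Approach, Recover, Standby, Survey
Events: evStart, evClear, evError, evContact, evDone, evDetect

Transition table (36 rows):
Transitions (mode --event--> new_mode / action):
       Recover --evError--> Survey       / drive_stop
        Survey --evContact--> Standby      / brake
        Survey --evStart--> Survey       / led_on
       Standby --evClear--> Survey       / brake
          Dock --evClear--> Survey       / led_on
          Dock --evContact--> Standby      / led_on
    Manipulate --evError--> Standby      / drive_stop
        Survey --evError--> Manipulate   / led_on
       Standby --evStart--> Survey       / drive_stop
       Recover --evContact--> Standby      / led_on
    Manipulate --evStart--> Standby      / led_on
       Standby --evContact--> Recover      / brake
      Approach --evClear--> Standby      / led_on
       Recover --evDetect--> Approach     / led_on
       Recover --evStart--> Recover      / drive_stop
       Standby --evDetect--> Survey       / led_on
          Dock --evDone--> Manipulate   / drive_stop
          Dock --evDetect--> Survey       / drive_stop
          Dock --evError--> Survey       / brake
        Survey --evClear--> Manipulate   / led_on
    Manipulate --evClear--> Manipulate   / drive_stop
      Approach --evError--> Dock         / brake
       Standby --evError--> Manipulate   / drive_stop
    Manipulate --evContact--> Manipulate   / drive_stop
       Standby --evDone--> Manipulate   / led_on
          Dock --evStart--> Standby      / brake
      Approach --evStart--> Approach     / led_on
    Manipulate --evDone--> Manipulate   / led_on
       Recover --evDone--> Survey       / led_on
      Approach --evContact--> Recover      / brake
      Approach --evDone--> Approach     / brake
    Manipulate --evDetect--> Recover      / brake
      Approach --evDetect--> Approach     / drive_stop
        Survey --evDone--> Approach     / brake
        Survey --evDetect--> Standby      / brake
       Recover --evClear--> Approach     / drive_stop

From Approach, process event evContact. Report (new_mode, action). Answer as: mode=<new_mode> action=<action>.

mode=Recover action=brake

current mode = Approach; filter table to that mode:
  (Approach, evClear) → (Standby, led_on)
  (Approach, evError) → (Dock, brake)
  (Approach, evStart) → (Approach, led_on)
  (Approach, evContact) → (Recover, brake)  ← event matches
  (Approach, evDone) → (Approach, brake)
  (Approach, evDetect) → (Approach, drive_stop)
event = evContact selects (Recover, brake)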